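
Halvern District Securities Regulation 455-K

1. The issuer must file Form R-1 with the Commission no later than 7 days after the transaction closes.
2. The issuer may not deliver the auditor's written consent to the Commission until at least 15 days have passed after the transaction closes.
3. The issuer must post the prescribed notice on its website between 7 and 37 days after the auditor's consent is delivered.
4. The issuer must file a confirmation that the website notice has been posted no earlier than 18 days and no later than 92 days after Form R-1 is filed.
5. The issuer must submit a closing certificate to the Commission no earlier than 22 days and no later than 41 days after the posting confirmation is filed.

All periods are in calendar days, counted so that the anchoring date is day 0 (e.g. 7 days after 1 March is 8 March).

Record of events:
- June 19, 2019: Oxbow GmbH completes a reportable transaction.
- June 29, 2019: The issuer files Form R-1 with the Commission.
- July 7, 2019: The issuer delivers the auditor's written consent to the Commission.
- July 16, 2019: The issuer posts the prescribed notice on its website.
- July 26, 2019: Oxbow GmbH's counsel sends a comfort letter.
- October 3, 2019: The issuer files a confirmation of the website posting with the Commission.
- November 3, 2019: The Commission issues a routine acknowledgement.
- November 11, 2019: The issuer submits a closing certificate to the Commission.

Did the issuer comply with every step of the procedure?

No

Step 1: 7 days after June 19, 2019 (when the transaction closes) is June 26, 2019; not done until June 29, 2019, 3 days after the deadline.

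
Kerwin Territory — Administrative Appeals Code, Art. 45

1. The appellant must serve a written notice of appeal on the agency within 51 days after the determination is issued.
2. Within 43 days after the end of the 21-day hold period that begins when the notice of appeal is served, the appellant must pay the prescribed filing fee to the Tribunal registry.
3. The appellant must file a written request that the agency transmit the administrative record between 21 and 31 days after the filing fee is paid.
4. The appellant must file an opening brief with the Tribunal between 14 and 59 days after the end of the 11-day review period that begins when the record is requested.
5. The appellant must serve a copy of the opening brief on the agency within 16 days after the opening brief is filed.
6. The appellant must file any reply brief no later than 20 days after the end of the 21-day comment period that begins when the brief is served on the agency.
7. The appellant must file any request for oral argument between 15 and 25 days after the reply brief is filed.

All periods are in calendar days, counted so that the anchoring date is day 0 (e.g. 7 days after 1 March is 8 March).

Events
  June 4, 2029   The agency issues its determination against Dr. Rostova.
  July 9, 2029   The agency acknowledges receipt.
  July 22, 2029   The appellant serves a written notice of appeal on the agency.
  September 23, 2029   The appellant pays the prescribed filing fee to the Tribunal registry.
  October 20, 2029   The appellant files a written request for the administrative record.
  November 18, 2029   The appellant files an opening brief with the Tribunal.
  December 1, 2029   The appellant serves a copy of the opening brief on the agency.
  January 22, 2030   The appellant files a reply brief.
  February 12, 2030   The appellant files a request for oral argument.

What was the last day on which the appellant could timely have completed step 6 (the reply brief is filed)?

January 11, 2030

The brief is served on the agency on December 1, 2029; the 21-day comment period therefore ends December 22, 2029, and step 6 runs from that date. 20 days after December 22, 2029 is January 11, 2030.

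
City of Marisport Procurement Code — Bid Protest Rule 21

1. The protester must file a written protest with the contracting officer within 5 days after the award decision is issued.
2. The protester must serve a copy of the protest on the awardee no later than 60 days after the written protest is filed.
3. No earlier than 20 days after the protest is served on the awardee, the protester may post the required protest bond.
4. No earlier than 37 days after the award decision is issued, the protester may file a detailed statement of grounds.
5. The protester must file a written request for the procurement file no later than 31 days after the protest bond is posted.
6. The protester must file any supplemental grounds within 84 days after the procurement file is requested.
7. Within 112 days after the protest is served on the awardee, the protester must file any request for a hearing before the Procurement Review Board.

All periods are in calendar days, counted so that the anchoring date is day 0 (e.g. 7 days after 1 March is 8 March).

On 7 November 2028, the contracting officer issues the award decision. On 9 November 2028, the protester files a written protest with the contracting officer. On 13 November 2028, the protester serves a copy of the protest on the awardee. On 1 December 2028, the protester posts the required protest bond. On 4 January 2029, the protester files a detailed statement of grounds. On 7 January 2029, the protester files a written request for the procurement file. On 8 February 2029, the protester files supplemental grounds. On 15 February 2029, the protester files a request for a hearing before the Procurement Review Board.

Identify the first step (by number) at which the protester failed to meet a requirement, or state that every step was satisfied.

Step 3

Step 1: 5 days after 7 November 2028 (when the award decision is issued) is 12 November 2028; completed 9 November 2028, before the deadline.
Step 2: 60 days after 9 November 2028 (when the written protest is filed) is 8 January 2029; done 13 November 2028 — timely.
Step 3: the earliest permitted date is 20 days after 13 November 2028 (when the protest is served on the awardee), i.e. 3 December 2028; 1 December 2028 is 2 days before the earliest permitted date.
The procedure was therefore not followed at step 3.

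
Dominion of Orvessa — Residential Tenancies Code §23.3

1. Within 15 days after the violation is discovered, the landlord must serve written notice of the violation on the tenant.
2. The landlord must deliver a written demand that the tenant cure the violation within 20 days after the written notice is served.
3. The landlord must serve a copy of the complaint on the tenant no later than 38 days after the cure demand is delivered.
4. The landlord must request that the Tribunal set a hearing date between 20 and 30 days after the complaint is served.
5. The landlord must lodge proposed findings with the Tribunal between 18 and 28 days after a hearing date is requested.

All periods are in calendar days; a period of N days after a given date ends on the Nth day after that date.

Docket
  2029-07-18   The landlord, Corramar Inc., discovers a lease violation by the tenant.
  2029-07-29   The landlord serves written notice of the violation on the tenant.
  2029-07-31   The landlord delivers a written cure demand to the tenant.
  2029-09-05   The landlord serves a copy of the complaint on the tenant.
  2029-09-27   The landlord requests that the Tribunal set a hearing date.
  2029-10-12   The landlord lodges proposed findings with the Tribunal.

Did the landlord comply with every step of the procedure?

No

Step 1 — counting 15 days from 2029-07-18 (when the violation is discovered) gives a deadline of 2029-08-02; completed 2029-07-29, before the deadline.
Step 2 — counting 20 days from 2029-07-29 (when the written notice is served) gives a deadline of 2029-08-18; done 2029-07-31 — timely.
Step 3 — counting 38 days from 2029-07-31 (when the cure demand is delivered) gives a deadline of 2029-09-07; completed 2029-09-05, before the deadline.
Step 4 — 20 and 30 days from 2029-09-05 (when the complaint is served) are 2029-09-25 and 2029-10-05 respectively; done 2029-09-27 — within the window.
Step 5 — 18 and 28 days from 2029-09-27 (when a hearing date is requested) are 2029-10-15 and 2029-10-25 respectively; done 2029-10-12 — 3 days before the window opened.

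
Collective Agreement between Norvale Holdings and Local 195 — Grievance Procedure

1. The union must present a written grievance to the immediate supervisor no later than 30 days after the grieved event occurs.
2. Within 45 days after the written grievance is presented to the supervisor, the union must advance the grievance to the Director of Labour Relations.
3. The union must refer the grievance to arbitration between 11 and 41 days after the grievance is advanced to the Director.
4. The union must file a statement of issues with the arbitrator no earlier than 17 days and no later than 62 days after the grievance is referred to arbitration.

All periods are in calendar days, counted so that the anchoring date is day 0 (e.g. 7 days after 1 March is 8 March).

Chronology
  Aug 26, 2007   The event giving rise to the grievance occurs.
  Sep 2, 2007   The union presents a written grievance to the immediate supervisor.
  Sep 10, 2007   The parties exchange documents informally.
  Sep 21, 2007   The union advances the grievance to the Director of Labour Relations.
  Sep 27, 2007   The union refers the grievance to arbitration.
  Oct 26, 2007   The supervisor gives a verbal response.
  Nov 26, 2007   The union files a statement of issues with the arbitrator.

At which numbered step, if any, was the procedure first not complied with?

Step 3

Step 1: 30 days after Aug 26, 2007 (when the grieved event occurs) is Sep 25, 2007; Sep 2, 2007 is within that limit.
Step 2: 45 days after Sep 2, 2007 (when the written grievance is presented to the supervisor) is Oct 17, 2007; Sep 21, 2007 is within that limit.
Step 3: the window is 11–41 days after Sep 21, 2007 (when the grievance is advanced to the Director), so Oct 2, 2007 through Nov 1, 2007; done Sep 27, 2007 — 5 days before the window opened.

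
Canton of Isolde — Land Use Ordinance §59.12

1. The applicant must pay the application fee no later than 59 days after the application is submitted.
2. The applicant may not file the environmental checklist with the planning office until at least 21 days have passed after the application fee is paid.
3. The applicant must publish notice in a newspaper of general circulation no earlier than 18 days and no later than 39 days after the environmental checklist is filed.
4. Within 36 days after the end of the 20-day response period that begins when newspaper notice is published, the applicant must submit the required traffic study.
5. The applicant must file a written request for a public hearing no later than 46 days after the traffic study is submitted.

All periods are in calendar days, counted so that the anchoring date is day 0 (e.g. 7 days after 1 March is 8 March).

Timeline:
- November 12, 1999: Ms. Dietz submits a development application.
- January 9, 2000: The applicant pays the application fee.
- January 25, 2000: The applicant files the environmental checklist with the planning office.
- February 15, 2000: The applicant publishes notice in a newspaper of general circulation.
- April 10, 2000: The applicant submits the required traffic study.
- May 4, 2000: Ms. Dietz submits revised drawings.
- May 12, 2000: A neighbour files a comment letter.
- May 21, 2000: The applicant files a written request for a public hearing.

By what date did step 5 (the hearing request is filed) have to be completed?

Step 5 runs from April 10, 2000, when the traffic study is submitted. 46 days after April 10, 2000 is May 26, 2000.

May 26, 2000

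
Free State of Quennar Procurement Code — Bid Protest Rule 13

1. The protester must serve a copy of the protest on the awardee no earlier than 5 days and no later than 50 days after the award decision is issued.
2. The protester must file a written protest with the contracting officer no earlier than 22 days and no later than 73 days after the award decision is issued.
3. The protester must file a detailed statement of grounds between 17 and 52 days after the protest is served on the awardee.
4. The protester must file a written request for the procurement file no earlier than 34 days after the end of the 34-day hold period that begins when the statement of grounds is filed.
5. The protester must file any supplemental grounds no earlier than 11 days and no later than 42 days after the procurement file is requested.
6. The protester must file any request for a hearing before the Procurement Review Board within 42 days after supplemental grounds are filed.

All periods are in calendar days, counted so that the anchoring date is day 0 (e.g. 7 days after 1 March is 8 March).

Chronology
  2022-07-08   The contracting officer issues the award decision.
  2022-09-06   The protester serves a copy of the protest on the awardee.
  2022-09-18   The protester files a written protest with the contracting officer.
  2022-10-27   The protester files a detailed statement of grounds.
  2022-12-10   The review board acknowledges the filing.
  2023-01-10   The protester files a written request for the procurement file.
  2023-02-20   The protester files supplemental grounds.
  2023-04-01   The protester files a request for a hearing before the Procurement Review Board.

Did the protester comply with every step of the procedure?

No

Step 1: the window is 5–50 days after 2022-07-08 (when the award decision is issued), so 2022-07-13 through 2022-08-27; 2022-09-06 is 10 days past the end of the window.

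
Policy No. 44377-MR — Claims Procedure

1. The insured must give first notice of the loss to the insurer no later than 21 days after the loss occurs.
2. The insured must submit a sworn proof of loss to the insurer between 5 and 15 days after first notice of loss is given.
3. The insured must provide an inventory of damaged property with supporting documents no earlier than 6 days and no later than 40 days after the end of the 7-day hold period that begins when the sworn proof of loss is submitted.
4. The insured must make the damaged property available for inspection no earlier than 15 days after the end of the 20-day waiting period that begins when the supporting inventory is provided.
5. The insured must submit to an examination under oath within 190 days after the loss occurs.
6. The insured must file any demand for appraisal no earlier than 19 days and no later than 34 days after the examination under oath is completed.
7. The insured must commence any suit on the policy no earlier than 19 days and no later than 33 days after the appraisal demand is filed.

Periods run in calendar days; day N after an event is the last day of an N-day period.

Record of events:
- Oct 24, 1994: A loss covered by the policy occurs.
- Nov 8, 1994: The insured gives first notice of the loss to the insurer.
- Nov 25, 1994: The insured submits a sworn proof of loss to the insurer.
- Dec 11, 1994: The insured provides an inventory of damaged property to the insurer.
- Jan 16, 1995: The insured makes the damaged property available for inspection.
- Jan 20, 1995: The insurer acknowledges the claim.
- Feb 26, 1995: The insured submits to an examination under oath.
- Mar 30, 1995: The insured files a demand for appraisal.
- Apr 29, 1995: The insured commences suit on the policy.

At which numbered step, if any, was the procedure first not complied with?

Step 1: 21 days after Oct 24, 1994 (when the loss occurs) is Nov 14, 1994; Nov 8, 1994 is within that limit.
Step 2: the window is 5–15 days after Nov 8, 1994 (when first notice of loss is given), so Nov 13, 1994 through Nov 23, 1994; done Nov 25, 1994 — 2 days after the window closed.
The analysis stops there.

Step 2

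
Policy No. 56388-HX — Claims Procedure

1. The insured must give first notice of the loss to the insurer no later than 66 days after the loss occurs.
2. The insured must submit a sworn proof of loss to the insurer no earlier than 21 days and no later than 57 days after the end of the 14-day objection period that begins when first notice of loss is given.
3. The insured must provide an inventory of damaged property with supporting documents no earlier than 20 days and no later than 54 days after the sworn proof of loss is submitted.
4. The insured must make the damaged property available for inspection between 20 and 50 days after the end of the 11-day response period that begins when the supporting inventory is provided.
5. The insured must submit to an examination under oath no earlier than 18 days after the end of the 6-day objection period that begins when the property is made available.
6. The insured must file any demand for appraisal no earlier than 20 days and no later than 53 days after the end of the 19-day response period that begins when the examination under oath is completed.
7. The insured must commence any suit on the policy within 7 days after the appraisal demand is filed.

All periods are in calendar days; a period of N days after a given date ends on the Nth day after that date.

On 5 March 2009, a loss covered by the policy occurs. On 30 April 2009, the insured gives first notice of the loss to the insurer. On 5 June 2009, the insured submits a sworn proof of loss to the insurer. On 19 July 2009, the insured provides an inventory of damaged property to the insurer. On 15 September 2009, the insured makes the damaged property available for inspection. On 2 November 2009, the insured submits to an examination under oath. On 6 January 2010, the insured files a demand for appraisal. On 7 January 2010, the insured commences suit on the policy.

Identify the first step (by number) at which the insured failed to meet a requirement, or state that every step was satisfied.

None — every step was satisfied

Step 1: 66 days after 5 March 2009 (when the loss occurs) is 10 May 2009; done 30 April 2009 — timely.
Step 2: the window is 21–57 days after 14 May 2009 (end of the 14-day objection period, which began when first notice of loss is given on 30 April 2009), so 4 June 2009 through 10 July 2009; 5 June 2009 falls inside that range.
Step 3: the window is 20–54 days after 5 June 2009 (when the sworn proof of loss is submitted), so 25 June 2009 through 29 July 2009; done 19 July 2009 — within the window.
Step 4: the window is 20–50 days after 30 July 2009 (end of the 11-day response period, which began when the supporting inventory is provided on 19 July 2009), so 19 August 2009 through 18 September 2009; done 15 September 2009 — within the window.
Step 5: the earliest permitted date is 18 days after 21 September 2009 (end of the 6-day objection period, which began when the property is made available on 15 September 2009), i.e. 9 October 2009; 2 November 2009 is on or after that date.
Step 6: the window is 20–53 days after 21 November 2009 (end of the 19-day response period, which began when the examination under oath is completed on 2 November 2009), so 11 December 2009 through 13 January 2010; done 6 January 2010 — within the window.
Step 7: 7 days after 6 January 2010 (when the appraisal demand is filed) is 13 January 2010; completed 7 January 2010, before the deadline.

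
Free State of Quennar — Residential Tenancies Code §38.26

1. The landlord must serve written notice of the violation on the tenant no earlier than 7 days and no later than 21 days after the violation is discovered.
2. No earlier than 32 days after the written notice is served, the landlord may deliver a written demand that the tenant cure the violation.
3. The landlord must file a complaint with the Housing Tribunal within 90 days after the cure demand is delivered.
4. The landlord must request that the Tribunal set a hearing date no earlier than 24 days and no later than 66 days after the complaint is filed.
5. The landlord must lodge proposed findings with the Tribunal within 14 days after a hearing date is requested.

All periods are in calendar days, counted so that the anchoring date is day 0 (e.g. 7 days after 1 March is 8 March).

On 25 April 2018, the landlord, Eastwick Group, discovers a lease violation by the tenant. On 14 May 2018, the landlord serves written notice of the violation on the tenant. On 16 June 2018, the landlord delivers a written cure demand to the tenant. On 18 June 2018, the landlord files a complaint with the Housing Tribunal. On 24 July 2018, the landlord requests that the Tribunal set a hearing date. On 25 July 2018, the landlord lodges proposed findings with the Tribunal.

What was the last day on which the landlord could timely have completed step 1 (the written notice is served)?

16 May 2018

Step 1 runs from 25 April 2018, when the violation is discovered. The window is 7–21 days after 25 April 2018; it closes on 16 May 2018.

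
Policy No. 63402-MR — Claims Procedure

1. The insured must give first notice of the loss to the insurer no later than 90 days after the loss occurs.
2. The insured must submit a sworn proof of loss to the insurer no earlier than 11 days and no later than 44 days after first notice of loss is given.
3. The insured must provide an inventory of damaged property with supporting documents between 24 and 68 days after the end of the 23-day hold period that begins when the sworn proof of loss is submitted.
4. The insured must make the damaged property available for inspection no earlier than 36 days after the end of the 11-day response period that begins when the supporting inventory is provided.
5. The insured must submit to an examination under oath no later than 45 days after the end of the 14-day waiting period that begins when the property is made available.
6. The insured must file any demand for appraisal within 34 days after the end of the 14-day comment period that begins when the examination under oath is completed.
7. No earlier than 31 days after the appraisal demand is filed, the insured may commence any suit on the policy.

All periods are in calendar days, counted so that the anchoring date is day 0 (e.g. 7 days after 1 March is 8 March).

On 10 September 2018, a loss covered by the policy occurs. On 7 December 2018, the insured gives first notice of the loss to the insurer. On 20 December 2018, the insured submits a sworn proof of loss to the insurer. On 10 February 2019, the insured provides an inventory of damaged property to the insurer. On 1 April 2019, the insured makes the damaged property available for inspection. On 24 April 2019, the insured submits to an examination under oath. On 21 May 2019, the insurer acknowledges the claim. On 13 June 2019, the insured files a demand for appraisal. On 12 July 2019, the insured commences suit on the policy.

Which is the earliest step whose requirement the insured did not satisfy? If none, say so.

Step 1: 90 days after 10 September 2018 (when the loss occurs) is 9 December 2018; 7 December 2018 is within that limit.
Step 2: the window is 11–44 days after 7 December 2018 (when first notice of loss is given), so 18 December 2018 through 20 January 2019; 20 December 2018 falls inside that range.
Step 3: the window is 24–68 days after 12 January 2019 (end of the 23-day hold period, which began when the sworn proof of loss is submitted on 20 December 2018), so 5 February 2019 through 21 March 2019; done 10 February 2019 — within the window.
Step 4: the earliest permitted date is 36 days after 21 February 2019 (end of the 11-day response period, which began when the supporting inventory is provided on 10 February 2019), i.e. 29 March 2019; 1 April 2019 is on or after that date.
Step 5: 45 days after 15 April 2019 (end of the 14-day waiting period, which began when the property is made available on 1 April 2019) is 30 May 2019; completed 24 April 2019, before the deadline.
Step 6: 34 days after 8 May 2019 (end of the 14-day comment period, which began when the examination under oath is completed on 24 April 2019) is 11 June 2019; 13 June 2019 misses that deadline by 2 days.

Step 6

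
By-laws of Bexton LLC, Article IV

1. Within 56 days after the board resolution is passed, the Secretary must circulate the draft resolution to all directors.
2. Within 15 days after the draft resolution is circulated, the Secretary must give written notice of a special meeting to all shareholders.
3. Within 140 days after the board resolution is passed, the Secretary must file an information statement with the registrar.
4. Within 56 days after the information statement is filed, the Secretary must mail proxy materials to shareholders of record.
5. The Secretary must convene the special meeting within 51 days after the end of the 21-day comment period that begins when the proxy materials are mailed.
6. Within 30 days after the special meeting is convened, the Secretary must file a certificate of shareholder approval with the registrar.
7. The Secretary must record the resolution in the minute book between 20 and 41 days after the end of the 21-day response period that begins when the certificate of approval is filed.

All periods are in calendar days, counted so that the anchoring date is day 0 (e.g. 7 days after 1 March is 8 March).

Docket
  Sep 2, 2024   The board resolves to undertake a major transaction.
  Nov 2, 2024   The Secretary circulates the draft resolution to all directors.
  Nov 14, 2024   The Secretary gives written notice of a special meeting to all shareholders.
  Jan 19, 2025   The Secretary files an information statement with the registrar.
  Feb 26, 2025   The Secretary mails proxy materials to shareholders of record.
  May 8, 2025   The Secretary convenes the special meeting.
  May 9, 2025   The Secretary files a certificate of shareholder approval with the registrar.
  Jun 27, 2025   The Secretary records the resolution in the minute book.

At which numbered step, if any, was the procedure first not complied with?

Step 1

(1) due by Sep 2, 2024 + 56 days = Oct 28, 2024; not done until Nov 2, 2024, 5 days after the deadline.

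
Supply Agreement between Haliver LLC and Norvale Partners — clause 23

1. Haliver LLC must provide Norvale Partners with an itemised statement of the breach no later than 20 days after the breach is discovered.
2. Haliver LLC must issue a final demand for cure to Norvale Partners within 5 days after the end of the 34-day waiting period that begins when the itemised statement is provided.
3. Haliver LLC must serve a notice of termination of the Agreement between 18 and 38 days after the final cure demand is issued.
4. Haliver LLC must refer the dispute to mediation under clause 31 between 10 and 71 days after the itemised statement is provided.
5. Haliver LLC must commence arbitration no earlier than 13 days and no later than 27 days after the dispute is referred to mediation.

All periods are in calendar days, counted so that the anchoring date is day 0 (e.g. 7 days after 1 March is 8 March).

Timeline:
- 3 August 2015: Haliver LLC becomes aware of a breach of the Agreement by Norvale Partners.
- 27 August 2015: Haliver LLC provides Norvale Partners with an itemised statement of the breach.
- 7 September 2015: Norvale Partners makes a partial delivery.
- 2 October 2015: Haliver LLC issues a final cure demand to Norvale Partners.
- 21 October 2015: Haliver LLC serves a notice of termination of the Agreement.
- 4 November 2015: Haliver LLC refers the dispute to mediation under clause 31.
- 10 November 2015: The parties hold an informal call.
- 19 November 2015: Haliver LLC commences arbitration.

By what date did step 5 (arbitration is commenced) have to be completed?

1 December 2015

Step 5 runs from 4 November 2015, when the dispute is referred to mediation. The window is 13–27 days after 4 November 2015; it closes on 1 December 2015.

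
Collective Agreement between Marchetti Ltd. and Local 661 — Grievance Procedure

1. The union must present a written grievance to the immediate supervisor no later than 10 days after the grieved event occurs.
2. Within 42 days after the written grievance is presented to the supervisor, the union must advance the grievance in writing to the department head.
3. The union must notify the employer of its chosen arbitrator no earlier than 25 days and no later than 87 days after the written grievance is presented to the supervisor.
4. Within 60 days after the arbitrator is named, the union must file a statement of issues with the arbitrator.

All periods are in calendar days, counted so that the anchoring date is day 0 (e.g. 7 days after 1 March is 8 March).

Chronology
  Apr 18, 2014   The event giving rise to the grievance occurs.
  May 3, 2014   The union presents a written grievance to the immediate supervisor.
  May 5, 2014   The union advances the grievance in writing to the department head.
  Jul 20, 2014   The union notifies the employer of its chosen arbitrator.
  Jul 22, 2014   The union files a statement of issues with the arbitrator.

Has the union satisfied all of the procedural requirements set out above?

No

Step 1 — counting 10 days from Apr 18, 2014 (when the grieved event occurs) gives a deadline of Apr 28, 2014; done May 3, 2014 — 5 days late.
The procedure was therefore not followed at step 1.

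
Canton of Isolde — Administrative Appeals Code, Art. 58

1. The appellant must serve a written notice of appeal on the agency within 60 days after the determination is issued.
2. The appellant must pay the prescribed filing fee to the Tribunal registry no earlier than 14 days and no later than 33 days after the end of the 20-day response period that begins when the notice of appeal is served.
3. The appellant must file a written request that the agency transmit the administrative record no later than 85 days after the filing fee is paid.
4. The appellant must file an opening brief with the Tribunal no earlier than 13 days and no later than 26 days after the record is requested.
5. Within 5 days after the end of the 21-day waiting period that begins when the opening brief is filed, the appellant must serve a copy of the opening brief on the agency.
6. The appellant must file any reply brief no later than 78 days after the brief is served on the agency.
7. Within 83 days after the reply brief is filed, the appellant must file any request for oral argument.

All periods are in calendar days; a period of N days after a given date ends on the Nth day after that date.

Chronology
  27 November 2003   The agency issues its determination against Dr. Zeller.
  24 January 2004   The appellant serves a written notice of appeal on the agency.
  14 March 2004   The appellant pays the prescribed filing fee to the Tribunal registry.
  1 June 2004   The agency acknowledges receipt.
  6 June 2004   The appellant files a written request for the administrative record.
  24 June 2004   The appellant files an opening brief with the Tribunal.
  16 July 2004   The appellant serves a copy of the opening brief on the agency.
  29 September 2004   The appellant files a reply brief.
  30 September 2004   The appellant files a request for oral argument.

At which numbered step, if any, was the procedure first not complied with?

Step 1 — counting 60 days from 27 November 2003 (when the determination is issued) gives a deadline of 26 January 2004; completed 24 January 2004, before the deadline.
Step 2 — 14 and 33 days from 13 February 2004 (end of the 20-day response period, which began when the notice of appeal is served on 24 January 2004) are 27 February 2004 and 17 March 2004 respectively; done 14 March 2004, which is between those dates.
Step 3 — counting 85 days from 14 March 2004 (when the filing fee is paid) gives a deadline of 7 June 2004; done 6 June 2004 — timely.
Step 4 — 13 and 26 days from 6 June 2004 (when the record is requested) are 19 June 2004 and 2 July 2004 respectively; done 24 June 2004, which is between those dates.
Step 5 — counting 5 days from 15 July 2004 (end of the 21-day waiting period, which began when the opening brief is filed on 24 June 2004) gives a deadline of 20 July 2004; done 16 July 2004 — timely.
Step 6 — counting 78 days from 16 July 2004 (when the brief is served on the agency) gives a deadline of 2 October 2004; done 29 September 2004 — timely.
Step 7 — counting 83 days from 29 September 2004 (when the reply brief is filed) gives a deadline of 21 December 2004; done 30 September 2004 — timely.

None — every step was satisfied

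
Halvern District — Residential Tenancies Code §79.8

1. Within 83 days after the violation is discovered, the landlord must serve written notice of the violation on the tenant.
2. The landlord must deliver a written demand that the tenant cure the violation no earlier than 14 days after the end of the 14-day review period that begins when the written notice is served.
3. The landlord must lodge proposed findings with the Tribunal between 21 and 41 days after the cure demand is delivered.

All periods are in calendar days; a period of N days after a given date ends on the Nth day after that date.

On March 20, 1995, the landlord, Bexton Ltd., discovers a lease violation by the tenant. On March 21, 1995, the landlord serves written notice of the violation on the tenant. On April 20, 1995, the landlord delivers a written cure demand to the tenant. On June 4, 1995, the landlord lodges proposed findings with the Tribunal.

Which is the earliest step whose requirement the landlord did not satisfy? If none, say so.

(1) due by March 20, 1995 + 83 days = June 11, 1995; done March 21, 1995 — timely.
(2) permitted from April 4, 1995 + 14 days = April 18, 1995 onward; April 20, 1995 is on or after that date.
(3) the permitted window runs from April 20, 1995 + 21 = May 11, 1995 to April 20, 1995 + 41 = May 31, 1995; done June 4, 1995 — 4 days after the window closed.

Step 3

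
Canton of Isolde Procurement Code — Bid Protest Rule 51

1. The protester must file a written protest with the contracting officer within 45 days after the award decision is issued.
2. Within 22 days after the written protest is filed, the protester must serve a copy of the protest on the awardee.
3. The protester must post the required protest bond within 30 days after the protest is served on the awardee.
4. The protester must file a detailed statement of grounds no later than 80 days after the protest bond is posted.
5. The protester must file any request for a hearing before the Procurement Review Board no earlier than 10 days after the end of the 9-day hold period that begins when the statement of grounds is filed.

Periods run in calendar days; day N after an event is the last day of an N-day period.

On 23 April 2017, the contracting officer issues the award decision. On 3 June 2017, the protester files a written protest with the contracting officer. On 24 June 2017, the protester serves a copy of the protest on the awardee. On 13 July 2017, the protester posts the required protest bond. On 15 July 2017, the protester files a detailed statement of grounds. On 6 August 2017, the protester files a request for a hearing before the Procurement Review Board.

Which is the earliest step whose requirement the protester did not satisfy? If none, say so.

(1) due by 23 April 2017 + 45 days = 7 June 2017; done 3 June 2017 — timely.
(2) due by 3 June 2017 + 22 days = 25 June 2017; done 24 June 2017 — timely.
(3) due by 24 June 2017 + 30 days = 24 July 2017; completed 13 July 2017, before the deadline.
(4) due by 13 July 2017 + 80 days = 1 October 2017; 15 July 2017 is within that limit.
(5) permitted from 24 July 2017 + 10 days = 3 August 2017 onward; done 6 August 2017, after the minimum wait.

None — every step was satisfied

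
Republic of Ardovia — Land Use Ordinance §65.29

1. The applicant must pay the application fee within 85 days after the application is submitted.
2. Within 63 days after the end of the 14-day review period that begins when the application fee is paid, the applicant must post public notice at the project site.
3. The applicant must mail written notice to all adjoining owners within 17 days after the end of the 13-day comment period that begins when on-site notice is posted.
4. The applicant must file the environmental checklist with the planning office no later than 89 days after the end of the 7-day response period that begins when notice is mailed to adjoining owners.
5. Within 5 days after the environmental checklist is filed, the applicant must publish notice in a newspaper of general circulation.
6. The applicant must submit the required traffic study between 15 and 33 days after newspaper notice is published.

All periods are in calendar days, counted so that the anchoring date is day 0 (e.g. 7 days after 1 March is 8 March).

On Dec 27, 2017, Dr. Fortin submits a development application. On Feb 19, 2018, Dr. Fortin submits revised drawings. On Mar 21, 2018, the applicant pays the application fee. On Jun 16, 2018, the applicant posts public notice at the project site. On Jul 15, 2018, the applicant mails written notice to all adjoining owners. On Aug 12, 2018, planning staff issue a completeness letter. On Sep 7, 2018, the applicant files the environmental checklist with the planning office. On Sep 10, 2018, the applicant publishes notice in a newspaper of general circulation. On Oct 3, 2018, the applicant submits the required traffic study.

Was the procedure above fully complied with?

Step 1 — counting 85 days from Dec 27, 2017 (when the application is submitted) gives a deadline of Mar 22, 2018; done Mar 21, 2018 — timely.
Step 2 — counting 63 days from Apr 4, 2018 (end of the 14-day review period, which began when the application fee is paid on Mar 21, 2018) gives a deadline of Jun 6, 2018; Jun 16, 2018 misses that deadline by 10 days.

No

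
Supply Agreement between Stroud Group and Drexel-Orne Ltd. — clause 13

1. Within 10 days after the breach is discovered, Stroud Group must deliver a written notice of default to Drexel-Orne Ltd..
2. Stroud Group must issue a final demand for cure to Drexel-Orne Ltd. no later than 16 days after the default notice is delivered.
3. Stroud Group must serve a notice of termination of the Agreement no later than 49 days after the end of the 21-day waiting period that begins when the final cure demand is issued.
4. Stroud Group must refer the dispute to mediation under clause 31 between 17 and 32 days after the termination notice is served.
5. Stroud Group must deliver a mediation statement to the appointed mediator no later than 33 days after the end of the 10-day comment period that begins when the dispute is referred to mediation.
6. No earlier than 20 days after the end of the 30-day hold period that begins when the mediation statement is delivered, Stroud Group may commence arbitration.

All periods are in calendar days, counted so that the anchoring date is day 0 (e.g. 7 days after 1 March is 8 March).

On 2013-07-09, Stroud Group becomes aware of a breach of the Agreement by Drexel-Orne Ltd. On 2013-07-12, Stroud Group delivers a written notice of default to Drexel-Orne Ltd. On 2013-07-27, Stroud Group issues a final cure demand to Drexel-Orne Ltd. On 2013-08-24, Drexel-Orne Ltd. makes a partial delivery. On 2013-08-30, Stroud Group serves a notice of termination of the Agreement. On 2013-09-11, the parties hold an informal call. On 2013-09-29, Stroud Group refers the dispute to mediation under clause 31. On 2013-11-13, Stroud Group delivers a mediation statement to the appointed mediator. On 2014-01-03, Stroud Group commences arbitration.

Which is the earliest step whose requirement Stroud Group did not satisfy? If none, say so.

Step 5

Step 1: 10 days after 2013-07-09 (when the breach is discovered) is 2013-07-19; done 2013-07-12 — timely.
Step 2: 16 days after 2013-07-12 (when the default notice is delivered) is 2013-07-28; done 2013-07-27 — timely.
Step 3: 49 days after 2013-08-17 (end of the 21-day waiting period, which began when the final cure demand is issued on 2013-07-27) is 2013-10-05; done 2013-08-30 — timely.
Step 4: the window is 17–32 days after 2013-08-30 (when the termination notice is served), so 2013-09-16 through 2013-10-01; 2013-09-29 falls inside that range.
Step 5: 33 days after 2013-10-09 (end of the 10-day comment period, which began when the dispute is referred to mediation on 2013-09-29) is 2013-11-11; 2013-11-13 misses that deadline by 2 days.
Later steps need not be reached.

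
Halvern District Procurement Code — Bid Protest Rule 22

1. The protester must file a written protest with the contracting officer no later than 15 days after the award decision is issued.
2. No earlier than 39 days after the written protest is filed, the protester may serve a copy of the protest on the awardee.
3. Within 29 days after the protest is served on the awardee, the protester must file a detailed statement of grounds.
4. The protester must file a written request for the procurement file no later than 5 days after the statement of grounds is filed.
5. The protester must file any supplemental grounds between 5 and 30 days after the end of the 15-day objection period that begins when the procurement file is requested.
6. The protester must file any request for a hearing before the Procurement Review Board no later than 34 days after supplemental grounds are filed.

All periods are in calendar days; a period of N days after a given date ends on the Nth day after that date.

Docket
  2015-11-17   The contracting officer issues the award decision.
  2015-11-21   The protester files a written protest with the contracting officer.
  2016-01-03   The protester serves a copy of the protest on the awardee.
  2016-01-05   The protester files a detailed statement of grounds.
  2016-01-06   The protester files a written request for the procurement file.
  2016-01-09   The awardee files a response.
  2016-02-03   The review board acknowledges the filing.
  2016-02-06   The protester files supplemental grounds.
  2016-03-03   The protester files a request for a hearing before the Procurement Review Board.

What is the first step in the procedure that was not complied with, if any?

(1) due by 2015-11-17 + 15 days = 2015-12-02; done 2015-11-21 — timely.
(2) permitted from 2015-11-21 + 39 days = 2015-12-30 onward; done 2016-01-03, after the minimum wait.
(3) due by 2016-01-03 + 29 days = 2016-02-01; done 2016-01-05 — timely.
(4) due by 2016-01-05 + 5 days = 2016-01-10; completed 2016-01-06, before the deadline.
(5) the permitted window runs from 2016-01-21 + 5 = 2016-01-26 to 2016-01-21 + 30 = 2016-02-20; done 2016-02-06, which is between those dates.
(6) due by 2016-02-06 + 34 days = 2016-03-11; done 2016-03-03 — timely.

None — every step was satisfied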